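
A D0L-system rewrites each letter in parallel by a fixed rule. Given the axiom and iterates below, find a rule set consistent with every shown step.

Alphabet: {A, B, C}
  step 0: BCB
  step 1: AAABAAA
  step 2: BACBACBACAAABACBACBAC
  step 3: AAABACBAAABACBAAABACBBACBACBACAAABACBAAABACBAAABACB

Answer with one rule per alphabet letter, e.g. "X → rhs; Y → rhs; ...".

A->BAC, B->AAA, C->B

  step 2 ⇒ step 3: BACBACBACAAABACBACBAC ⇒ AAA·BAC·B·AAA·BAC·B·AAA·BAC·B·BAC·BAC·BAC·AAA·BAC·B·AAA·BAC·B·AAA·BAC·B
    A ↦ BAC
    B ↦ AAA
    C ↦ B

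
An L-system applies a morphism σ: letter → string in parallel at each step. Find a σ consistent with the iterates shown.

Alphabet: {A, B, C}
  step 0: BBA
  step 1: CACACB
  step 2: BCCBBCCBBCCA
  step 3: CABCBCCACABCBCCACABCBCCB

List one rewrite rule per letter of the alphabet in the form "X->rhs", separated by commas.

  step 2 ⇒ step 3: BCCBBCCBBCCA ⇒ CA·BC·BC·CA·CA·BC·BC·CA·CA·BC·BC·CB
    A ↦ CB
    B ↦ CA
    C ↦ BC

A->CB, B->CA, C->BC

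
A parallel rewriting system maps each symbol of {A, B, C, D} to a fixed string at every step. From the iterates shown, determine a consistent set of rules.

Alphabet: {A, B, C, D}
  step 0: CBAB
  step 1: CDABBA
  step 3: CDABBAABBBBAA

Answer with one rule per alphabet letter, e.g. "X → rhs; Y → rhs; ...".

A->BB, B->A, C->CD, D->A

  step 0 ⇒ step 1: CBAB ⇒ CD·A·BB·A
    A ↦ BB
    B ↦ A
    C ↦ CD
    D ↦ A  (constrained at step 1)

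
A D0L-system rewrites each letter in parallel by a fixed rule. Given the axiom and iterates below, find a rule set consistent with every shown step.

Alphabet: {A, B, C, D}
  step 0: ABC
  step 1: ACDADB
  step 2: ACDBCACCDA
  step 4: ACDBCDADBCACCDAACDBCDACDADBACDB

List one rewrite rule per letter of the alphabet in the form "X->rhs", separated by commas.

  step 1 ⇒ step 2: ACDADB ⇒ AC·DB·C·AC·C·DA
    A ↦ AC
    B ↦ DA
    C ↦ DB
    D ↦ C

A->AC, B->DA, C->DB, D->C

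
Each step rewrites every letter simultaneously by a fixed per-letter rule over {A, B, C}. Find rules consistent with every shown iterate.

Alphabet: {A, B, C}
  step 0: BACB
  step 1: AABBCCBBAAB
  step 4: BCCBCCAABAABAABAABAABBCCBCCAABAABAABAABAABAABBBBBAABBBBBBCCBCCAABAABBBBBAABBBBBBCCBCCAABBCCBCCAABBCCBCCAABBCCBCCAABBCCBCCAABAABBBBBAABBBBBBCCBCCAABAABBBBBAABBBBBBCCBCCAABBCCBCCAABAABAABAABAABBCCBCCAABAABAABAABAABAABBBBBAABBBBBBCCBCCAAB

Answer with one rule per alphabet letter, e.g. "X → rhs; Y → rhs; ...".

A->BCC, B->AAB, C->BB

  step 0 ⇒ step 1: BACB ⇒ AAB·BCC·BB·AAB
    A ↦ BCC
    B ↦ AAB
    C ↦ BB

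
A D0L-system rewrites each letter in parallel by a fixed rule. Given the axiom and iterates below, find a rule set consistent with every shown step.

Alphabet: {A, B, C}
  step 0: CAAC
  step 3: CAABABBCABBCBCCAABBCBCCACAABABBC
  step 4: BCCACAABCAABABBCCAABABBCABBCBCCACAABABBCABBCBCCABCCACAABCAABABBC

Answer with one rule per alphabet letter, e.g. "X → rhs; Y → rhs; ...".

  step 3 ⇒ step 4: CAABABBCABBCBCCAABBCBCCACAABABBC ⇒ BC·CA·CA·AB·CA·AB·AB·BC·CA·AB·AB·BC·AB·BC·BC·CA·CA·AB·AB·BC·AB·BC·BC·CA·BC·CA·CA·AB·CA·AB·AB·BC
    A ↦ CA
    B ↦ AB
    C ↦ BC

A->CA, B->AB, C->BC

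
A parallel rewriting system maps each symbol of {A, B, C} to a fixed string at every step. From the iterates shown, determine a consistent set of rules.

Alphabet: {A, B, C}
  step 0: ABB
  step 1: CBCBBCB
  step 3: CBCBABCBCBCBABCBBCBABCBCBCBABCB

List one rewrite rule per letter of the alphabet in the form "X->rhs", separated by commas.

  step 0 ⇒ step 1: ABB ⇒ C·BCB·BCB
    A ↦ C
    B ↦ BCB
    C ↦ A  (constrained at step 1)

A->C, B->BCB, C->A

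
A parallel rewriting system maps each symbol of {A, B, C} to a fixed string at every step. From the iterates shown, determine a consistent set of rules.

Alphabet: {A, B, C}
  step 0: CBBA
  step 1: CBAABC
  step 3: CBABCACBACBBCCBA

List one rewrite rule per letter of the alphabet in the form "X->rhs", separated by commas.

  step 0 ⇒ step 1: CBBA ⇒ CB·A·A·BC
    A ↦ BC
    B ↦ A
    C ↦ CB

A->BC, B->A, C->CB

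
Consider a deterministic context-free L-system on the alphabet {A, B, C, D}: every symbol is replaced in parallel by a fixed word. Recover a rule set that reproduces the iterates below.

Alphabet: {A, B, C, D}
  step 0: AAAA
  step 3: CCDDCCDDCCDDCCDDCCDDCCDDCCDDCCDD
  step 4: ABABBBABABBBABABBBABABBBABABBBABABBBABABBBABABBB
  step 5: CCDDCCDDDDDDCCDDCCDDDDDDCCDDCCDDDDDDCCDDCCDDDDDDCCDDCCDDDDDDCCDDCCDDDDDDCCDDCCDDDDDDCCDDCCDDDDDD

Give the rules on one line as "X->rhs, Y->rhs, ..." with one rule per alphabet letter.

  step 4 ⇒ step 5: ABABBBABABBBABABBBABABBBABABBBABABBBABABBBABABBB ⇒ CC·DD·CC·DD·DD·DD·CC·DD·CC·DD·DD·DD·CC·DD·CC·DD·DD·DD·CC·DD·CC·DD·DD·DD·CC·DD·CC·DD·DD·DD·CC·DD·CC·DD·DD·DD·CC·DD·CC·DD·DD·DD·CC·DD·CC·DD·DD·DD
    A ↦ CC
    B ↦ DD
  step 3 ⇒ step 4: CCDDCCDDCCDDCCDDCCDDCCDDCCDDCCDD ⇒ AB·AB·B·B·AB·AB·B·B·AB·AB·B·B·AB·AB·B·B·AB·AB·B·B·AB·AB·B·B·AB·AB·B·B·AB·AB·B·B
    C ↦ AB
  step 3 ⇒ step 4: CCDDCCDDCCDDCCDDCCDDCCDDCCDDCCDD ⇒ AB·AB·B·B·AB·AB·B·B·AB·AB·B·B·AB·AB·B·B·AB·AB·B·B·AB·AB·B·B·AB·AB·B·B·AB·AB·B·B
    D ↦ B

A->CC, B->DD, C->AB, D->B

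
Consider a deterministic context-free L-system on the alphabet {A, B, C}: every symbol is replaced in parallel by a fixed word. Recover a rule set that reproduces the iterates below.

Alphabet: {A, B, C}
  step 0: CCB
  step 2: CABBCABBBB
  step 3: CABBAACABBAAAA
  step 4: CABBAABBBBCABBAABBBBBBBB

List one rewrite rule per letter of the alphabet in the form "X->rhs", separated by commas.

  step 3 ⇒ step 4: CABBAACABBAAAA ⇒ CA·BB·A·A·BB·BB·CA·BB·A·A·BB·BB·BB·BB
    A ↦ BB
    B ↦ A
    C ↦ CA

A->BB, B->A, C->CA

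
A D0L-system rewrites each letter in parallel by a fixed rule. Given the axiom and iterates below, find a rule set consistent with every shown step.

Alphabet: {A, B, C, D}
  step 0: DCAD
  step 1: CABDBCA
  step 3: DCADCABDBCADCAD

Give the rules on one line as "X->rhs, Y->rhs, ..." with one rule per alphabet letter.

  step 0 ⇒ step 1: DCAD ⇒ CA·B·DB·CA
    A ↦ DB
    C ↦ B
    D ↦ CA
    B ↦ D  (constrained at step 1)

A->DB, B->D, C->B, D->CA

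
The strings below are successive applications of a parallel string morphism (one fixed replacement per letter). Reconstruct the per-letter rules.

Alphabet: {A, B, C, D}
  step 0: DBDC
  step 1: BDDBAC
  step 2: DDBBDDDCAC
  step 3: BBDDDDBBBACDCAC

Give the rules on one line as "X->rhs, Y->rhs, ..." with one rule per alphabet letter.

  step 2 ⇒ step 3: DDBBDDDCAC ⇒ B·B·DD·DD·B·B·B·AC·DC·AC
    A ↦ DC
    B ↦ DD
    C ↦ AC
    D ↦ B

A->DC, B->DD, C->AC, D->B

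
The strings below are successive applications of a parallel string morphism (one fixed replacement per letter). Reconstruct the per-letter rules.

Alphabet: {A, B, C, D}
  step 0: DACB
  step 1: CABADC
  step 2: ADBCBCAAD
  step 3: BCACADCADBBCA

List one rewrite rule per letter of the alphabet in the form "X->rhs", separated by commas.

  step 2 ⇒ step 3: ADBCBCAAD ⇒ B·CA·C·AD·C·AD·B·B·CA
    A ↦ B
    B ↦ C
    C ↦ AD
    D ↦ CA

A->B, B->C, C->AD, D->CA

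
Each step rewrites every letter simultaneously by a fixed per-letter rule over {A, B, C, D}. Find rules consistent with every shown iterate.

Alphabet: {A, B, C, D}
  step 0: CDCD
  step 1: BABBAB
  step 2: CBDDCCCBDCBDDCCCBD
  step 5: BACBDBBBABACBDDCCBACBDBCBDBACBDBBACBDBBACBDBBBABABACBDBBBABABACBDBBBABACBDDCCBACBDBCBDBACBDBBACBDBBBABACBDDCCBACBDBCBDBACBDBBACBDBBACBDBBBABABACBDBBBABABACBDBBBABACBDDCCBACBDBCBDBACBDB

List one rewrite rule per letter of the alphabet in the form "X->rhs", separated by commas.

  step 1 ⇒ step 2: BABBAB ⇒ CBD·DCC·CBD·CBD·DCC·CBD
    A ↦ DCC
    B ↦ CBD
  step 0 ⇒ step 1: CDCD ⇒ BA·B·BA·B
    C ↦ BA
  step 0 ⇒ step 1: CDCD ⇒ BA·B·BA·B
    D ↦ B

A->DCC, B->CBD, C->BA, D->B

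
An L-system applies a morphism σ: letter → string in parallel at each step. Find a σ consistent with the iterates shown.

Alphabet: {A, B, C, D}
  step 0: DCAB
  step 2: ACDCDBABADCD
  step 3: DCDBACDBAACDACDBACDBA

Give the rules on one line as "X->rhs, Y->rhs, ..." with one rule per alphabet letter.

A->D, B->AC, C->CD, D->BA

  step 2 ⇒ step 3: ACDCDBABADCD ⇒ D·CD·BA·CD·BA·AC·D·AC·D·BA·CD·BA
    A ↦ D
    B ↦ AC
    C ↦ CD
    D ↦ BA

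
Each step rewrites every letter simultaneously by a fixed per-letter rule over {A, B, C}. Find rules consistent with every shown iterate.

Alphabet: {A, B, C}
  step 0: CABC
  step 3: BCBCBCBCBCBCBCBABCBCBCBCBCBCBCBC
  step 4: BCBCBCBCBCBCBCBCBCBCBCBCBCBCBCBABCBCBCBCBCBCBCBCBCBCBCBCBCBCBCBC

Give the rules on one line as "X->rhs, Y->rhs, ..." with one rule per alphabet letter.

A->BA, B->BC, C->BC

  step 3 ⇒ step 4: BCBCBCBCBCBCBCBABCBCBCBCBCBCBCBC ⇒ BC·BC·BC·BC·BC·BC·BC·BC·BC·BC·BC·BC·BC·BC·BC·BA·BC·BC·BC·BC·BC·BC·BC·BC·BC·BC·BC·BC·BC·BC·BC·BC
    A ↦ BA
    B ↦ BC
    C ↦ BC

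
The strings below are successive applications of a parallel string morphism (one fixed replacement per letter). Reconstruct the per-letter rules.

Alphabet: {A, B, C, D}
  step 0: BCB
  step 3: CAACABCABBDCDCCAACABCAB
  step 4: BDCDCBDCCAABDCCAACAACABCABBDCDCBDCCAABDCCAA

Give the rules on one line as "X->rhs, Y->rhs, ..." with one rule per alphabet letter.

  step 3 ⇒ step 4: CAACABCABBDCDCCAACABCAB ⇒ B·DC·DC·B·DC·CAA·B·DC·CAA·CAA·CA·B·CA·B·B·DC·DC·B·DC·CAA·B·DC·CAA
    A ↦ DC
    B ↦ CAA
    C ↦ B
    D ↦ CA

A->DC, B->CAA, C->B, D->CA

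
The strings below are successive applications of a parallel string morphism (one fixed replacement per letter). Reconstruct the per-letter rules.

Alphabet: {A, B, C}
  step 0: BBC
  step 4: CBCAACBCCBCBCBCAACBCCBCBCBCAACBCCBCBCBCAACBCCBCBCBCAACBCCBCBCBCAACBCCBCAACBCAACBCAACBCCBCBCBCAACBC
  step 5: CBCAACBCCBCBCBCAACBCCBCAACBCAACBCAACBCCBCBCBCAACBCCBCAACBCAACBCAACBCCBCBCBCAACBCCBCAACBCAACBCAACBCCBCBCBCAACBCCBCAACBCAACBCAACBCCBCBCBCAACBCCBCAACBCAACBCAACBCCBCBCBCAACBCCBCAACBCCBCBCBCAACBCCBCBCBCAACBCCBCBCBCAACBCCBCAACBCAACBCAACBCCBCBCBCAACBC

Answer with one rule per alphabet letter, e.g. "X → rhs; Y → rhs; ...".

  step 4 ⇒ step 5: CBCAACBCCBCBCBCAACBCCBCBCBCAACBCCBCBCBCAACBCCBCBCBCAACBCCBCBCBCAACBCCBCAACBCAACBCAACBCCBCBCBCAACBC ⇒ CBC·AA·CBC·CB·CB·CBC·AA·CBC·CBC·AA·CBC·AA·CBC·AA·CBC·CB·CB·CBC·AA·CBC·CBC·AA·CBC·AA·CBC·AA·CBC·CB·CB·CBC·AA·CBC·CBC·AA·CBC·AA·CBC·AA·CBC·CB·CB·CBC·AA·CBC·CBC·AA·CBC·AA·CBC·AA·CBC·CB·CB·CBC·AA·CBC·CBC·AA·CBC·AA·CBC·AA·CBC·CB·CB·CBC·AA·CBC·CBC·AA·CBC·CB·CB·CBC·AA·CBC·CB·CB·CBC·AA·CBC·CB·CB·CBC·AA·CBC·CBC·AA·CBC·AA·CBC·AA·CBC·CB·CB·CBC·AA·CBC
    A ↦ CB
    B ↦ AA
    C ↦ CBC

A->CB, B->AA, C->CBC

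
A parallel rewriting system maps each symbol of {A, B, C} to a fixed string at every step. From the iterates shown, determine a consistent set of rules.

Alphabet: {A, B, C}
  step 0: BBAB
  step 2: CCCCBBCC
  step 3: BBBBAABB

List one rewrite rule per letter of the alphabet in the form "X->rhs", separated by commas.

  step 2 ⇒ step 3: CCCCBBCC ⇒ B·B·B·B·A·A·B·B
    B ↦ A
    C ↦ B
    A ↦ CC  (constrained at step 0)

A->CC, B->A, C->B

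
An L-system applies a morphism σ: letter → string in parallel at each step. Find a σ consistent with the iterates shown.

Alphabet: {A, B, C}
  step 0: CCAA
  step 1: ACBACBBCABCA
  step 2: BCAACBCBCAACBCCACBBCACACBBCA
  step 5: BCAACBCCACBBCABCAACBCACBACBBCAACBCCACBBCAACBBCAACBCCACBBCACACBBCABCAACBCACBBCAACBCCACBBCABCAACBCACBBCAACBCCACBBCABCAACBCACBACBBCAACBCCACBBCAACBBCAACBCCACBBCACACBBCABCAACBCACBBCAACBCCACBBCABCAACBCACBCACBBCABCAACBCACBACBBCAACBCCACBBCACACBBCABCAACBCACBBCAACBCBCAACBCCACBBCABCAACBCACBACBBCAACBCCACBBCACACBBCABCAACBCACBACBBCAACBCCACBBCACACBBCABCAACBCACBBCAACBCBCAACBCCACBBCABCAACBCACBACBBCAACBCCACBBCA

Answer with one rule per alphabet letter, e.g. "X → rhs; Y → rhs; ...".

  step 1 ⇒ step 2: ACBACBBCABCA ⇒ BCA·ACB·C·BCA·ACB·C·C·ACB·BCA·C·ACB·BCA
    A ↦ BCA
    B ↦ C
    C ↦ ACB

A->BCA, B->C, C->ACB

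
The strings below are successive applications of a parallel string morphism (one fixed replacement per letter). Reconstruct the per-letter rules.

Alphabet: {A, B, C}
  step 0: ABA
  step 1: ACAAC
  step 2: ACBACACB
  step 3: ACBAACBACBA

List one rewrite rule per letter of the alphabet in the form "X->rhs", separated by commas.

  step 2 ⇒ step 3: ACBACACB ⇒ AC·B·A·AC·B·AC·B·A
    A ↦ AC
    B ↦ A
    C ↦ B

A->AC, B->A, C->B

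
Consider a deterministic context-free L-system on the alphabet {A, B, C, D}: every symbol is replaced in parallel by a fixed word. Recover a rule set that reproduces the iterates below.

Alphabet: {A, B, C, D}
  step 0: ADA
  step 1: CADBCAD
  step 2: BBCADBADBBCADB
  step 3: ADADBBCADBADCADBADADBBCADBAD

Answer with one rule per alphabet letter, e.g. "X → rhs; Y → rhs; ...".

A->CAD, B->AD, C->BB, D->B

  step 2 ⇒ step 3: BBCADBADBBCADB ⇒ AD·AD·BB·CAD·B·AD·CAD·B·AD·AD·BB·CAD·B·AD
    A ↦ CAD
    B ↦ AD
    C ↦ BB
    D ↦ B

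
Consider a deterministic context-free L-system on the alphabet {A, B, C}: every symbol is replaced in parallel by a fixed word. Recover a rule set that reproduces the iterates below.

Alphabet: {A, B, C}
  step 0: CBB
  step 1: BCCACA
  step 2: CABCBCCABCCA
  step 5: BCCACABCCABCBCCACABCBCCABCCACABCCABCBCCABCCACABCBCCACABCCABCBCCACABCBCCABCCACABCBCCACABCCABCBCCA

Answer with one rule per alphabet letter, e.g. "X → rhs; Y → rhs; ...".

A->CA, B->CA, C->BC

  step 1 ⇒ step 2: BCCACA ⇒ CA·BC·BC·CA·BC·CA
    A ↦ CA
    B ↦ CA
    C ↦ BC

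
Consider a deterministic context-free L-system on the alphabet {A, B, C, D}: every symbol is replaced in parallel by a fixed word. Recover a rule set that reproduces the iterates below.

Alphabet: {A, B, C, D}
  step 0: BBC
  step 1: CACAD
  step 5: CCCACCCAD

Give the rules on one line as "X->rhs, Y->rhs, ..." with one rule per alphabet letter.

A->B, B->CA, C->D, D->C

  step 0 ⇒ step 1: BBC ⇒ CA·CA·D
    B ↦ CA
    C ↦ D
    A ↦ B  (constrained at step 1)
    D ↦ C  (constrained at step 1)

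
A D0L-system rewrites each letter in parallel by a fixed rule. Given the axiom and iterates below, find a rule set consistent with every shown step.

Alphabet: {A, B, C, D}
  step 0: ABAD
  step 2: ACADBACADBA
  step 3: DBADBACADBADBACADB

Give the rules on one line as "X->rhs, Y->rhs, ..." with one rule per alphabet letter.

A->DB, B->A, C->A, D->AC

  step 2 ⇒ step 3: ACADBACADBA ⇒ DB·A·DB·AC·A·DB·A·DB·AC·A·DB
    A ↦ DB
    B ↦ A
    C ↦ A
    D ↦ AC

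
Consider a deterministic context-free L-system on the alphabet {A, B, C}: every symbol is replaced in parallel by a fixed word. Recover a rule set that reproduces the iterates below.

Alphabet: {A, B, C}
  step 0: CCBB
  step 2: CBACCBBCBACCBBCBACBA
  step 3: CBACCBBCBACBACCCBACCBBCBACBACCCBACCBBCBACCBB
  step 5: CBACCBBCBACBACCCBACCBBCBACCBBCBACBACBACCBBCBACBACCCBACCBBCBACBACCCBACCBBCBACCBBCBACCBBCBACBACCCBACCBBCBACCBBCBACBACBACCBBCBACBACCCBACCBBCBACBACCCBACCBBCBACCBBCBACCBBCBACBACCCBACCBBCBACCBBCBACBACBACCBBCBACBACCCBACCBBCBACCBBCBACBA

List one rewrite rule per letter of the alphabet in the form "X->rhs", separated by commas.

A->CBB, B->C, C->CBA

  step 2 ⇒ step 3: CBACCBBCBACCBBCBACBA ⇒ CBA·C·CBB·CBA·CBA·C·C·CBA·C·CBB·CBA·CBA·C·C·CBA·C·CBB·CBA·C·CBB
    A ↦ CBB
    B ↦ C
    C ↦ CBA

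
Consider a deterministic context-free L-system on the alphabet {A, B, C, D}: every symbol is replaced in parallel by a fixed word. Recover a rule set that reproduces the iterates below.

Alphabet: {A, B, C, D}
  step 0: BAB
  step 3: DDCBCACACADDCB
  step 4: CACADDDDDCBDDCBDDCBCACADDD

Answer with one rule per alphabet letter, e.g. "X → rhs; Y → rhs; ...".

  step 3 ⇒ step 4: DDCBCACACADDCB ⇒ CA·CA·DD·D·DD·CB·DD·CB·DD·CB·CA·CA·DD·D
    A ↦ CB
    B ↦ D
    C ↦ DD
    D ↦ CA

A->CB, B->D, C->DD, D->CA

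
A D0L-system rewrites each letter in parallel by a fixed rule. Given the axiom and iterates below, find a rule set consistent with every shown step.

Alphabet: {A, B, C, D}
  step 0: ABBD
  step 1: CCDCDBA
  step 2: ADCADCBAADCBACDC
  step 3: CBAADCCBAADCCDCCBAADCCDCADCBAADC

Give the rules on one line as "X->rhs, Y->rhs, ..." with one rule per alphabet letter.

A->C, B->CD, C->ADC, D->BA

  step 2 ⇒ step 3: ADCADCBAADCBACDC ⇒ C·BA·ADC·C·BA·ADC·CD·C·C·BA·ADC·CD·C·ADC·BA·ADC
    A ↦ C
    B ↦ CD
    C ↦ ADC
    D ↦ BA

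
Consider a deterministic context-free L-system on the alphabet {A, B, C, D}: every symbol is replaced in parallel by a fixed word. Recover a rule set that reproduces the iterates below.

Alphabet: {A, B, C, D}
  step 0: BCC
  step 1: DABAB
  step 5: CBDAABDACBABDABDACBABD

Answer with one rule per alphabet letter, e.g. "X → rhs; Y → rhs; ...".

A->CB, B->D, C->AB, D->A

  step 0 ⇒ step 1: BCC ⇒ D·AB·AB
    B ↦ D
    C ↦ AB
    A ↦ CB  (constrained at step 1)
    D ↦ A  (constrained at step 1)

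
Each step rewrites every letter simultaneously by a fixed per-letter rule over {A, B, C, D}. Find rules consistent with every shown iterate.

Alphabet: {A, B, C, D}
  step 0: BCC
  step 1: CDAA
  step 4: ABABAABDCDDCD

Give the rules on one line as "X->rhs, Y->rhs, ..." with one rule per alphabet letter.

  step 0 ⇒ step 1: BCC ⇒ CD·A·A
    B ↦ CD
    C ↦ A
    A ↦ D  (constrained at step 1)
    D ↦ AB  (constrained at step 1)

A->D, B->CD, C->A, D->AB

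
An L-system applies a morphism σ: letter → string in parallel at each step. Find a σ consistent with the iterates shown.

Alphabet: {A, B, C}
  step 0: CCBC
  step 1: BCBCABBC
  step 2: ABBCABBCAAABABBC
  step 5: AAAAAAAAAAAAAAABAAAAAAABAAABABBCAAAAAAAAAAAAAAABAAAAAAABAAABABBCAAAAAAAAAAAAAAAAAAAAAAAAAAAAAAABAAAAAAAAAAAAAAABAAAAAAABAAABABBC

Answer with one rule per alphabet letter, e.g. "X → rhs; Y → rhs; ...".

A->AA, B->AB, C->BC

  step 1 ⇒ step 2: BCBCABBC ⇒ AB·BC·AB·BC·AA·AB·AB·BC
    A ↦ AA
    B ↦ AB
    C ↦ BC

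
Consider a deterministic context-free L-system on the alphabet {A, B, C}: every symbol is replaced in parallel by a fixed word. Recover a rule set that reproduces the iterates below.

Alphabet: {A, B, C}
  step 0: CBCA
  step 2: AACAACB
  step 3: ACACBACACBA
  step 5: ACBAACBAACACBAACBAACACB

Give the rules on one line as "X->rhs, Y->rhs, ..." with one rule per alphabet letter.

  step 2 ⇒ step 3: AACAACB ⇒ AC·AC·B·AC·AC·B·A
    A ↦ AC
    B ↦ A
    C ↦ B

A->AC, B->A, C->B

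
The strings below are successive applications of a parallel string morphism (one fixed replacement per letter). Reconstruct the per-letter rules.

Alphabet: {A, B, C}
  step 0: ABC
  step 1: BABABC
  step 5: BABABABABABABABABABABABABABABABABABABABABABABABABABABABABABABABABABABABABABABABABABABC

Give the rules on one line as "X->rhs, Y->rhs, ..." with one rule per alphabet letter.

A->BAB, B->A, C->BC

  step 0 ⇒ step 1: ABC ⇒ BAB·A·BC
    A ↦ BAB
    B ↦ A
    C ↦ BC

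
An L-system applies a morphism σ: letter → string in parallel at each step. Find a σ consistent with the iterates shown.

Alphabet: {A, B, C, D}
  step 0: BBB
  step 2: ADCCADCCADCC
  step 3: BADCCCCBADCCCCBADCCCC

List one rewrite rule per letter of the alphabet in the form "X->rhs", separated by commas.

A->B, B->DC, C->CC, D->AD

  step 2 ⇒ step 3: ADCCADCCADCC ⇒ B·AD·CC·CC·B·AD·CC·CC·B·AD·CC·CC
    A ↦ B
    C ↦ CC
    D ↦ AD
    B ↦ DC  (constrained at step 0)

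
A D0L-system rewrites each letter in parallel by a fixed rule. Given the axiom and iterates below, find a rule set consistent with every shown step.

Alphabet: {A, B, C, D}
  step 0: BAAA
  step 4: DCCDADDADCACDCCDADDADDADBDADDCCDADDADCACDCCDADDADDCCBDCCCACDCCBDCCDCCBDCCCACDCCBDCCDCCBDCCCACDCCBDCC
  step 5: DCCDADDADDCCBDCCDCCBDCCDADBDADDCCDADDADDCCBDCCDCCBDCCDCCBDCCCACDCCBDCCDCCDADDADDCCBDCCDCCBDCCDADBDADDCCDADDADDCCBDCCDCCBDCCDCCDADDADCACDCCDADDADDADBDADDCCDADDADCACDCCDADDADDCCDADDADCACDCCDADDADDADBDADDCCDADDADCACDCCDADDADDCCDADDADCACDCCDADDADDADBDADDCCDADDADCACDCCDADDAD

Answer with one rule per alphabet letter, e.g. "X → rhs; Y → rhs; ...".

  step 4 ⇒ step 5: DCCDADDADCACDCCDADDADDADBDADDCCDADDADCACDCCDADDADDCCBDCCCACDCCBDCCDCCBDCCCACDCCBDCCDCCBDCCCACDCCBDCC ⇒ DCC·DAD·DAD·DCC·B·DCC·DCC·B·DCC·DAD·B·DAD·DCC·DAD·DAD·DCC·B·DCC·DCC·B·DCC·DCC·B·DCC·CAC·DCC·B·DCC·DCC·DAD·DAD·DCC·B·DCC·DCC·B·DCC·DAD·B·DAD·DCC·DAD·DAD·DCC·B·DCC·DCC·B·DCC·DCC·DAD·DAD·CAC·DCC·DAD·DAD·DAD·B·DAD·DCC·DAD·DAD·CAC·DCC·DAD·DAD·DCC·DAD·DAD·CAC·DCC·DAD·DAD·DAD·B·DAD·DCC·DAD·DAD·CAC·DCC·DAD·DAD·DCC·DAD·DAD·CAC·DCC·DAD·DAD·DAD·B·DAD·DCC·DAD·DAD·CAC·DCC·DAD·DAD
    A ↦ B
    B ↦ CAC
    C ↦ DAD
    D ↦ DCC

A->B, B->CAC, C->DAD, D->DCC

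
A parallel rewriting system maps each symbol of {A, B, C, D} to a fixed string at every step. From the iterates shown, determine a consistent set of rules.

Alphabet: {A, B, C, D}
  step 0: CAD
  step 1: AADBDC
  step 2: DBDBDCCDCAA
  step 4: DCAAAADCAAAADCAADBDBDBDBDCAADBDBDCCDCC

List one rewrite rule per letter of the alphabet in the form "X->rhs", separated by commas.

A->DB, B->C, C->AA, D->DC

  step 1 ⇒ step 2: AADBDC ⇒ DB·DB·DC·C·DC·AA
    A ↦ DB
    B ↦ C
    C ↦ AA
    D ↦ DC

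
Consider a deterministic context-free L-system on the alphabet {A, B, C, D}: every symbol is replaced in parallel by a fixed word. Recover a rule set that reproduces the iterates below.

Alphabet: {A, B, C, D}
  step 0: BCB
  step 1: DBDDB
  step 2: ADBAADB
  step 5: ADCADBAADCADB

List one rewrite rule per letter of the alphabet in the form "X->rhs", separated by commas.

A->C, B->DB, C->D, D->A

  step 1 ⇒ step 2: DBDDB ⇒ A·DB·A·A·DB
    B ↦ DB
    D ↦ A
    A ↦ C  (constrained at step 2)
  step 0 ⇒ step 1: BCB ⇒ DB·D·DB
    C ↦ D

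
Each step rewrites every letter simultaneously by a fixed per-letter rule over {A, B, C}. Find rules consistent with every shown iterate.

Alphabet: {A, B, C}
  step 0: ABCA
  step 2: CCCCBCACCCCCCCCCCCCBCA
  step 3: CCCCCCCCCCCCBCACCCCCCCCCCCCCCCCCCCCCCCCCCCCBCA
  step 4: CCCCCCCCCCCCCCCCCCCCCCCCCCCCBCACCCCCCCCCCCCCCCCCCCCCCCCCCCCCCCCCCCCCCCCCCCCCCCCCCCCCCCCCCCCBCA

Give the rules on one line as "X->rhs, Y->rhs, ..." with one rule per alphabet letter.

A->BCA, B->CC, C->CC

  step 3 ⇒ step 4: CCCCCCCCCCCCBCACCCCCCCCCCCCCCCCCCCCCCCCCCCCBCA ⇒ CC·CC·CC·CC·CC·CC·CC·CC·CC·CC·CC·CC·CC·CC·BCA·CC·CC·CC·CC·CC·CC·CC·CC·CC·CC·CC·CC·CC·CC·CC·CC·CC·CC·CC·CC·CC·CC·CC·CC·CC·CC·CC·CC·CC·CC·BCA
    A ↦ BCA
    B ↦ CC
    C ↦ CC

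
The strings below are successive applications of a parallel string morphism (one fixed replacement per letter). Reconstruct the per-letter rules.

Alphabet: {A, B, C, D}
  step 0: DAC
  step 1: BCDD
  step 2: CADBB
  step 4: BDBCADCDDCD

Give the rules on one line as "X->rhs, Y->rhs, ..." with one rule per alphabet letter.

  step 1 ⇒ step 2: BCDD ⇒ CA·D·B·B
    B ↦ CA
    C ↦ D
    D ↦ B
  step 0 ⇒ step 1: DAC ⇒ B·CD·D
    A ↦ CD

A->CD, B->CA, C->D, D->B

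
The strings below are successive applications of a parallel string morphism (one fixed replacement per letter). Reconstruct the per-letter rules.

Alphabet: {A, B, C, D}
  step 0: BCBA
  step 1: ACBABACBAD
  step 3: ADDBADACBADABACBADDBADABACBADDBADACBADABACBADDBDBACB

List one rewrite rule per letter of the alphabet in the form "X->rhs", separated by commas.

  step 0 ⇒ step 1: BCBA ⇒ ACB·AB·ACB·AD
    A ↦ AD
    B ↦ ACB
    C ↦ AB
    D ↦ DB  (constrained at step 1)

A->AD, B->ACB, C->AB, D->DB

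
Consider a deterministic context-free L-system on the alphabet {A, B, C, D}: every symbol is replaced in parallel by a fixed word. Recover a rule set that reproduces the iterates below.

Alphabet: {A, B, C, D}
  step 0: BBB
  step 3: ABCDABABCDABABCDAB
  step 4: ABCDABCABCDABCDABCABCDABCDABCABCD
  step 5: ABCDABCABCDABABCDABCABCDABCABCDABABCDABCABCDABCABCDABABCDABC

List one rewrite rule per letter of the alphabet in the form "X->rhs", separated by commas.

A->AB, B->CD, C->AB, D->C

  step 4 ⇒ step 5: ABCDABCABCDABCDABCABCDABCDABCABCD ⇒ AB·CD·AB·C·AB·CD·AB·AB·CD·AB·C·AB·CD·AB·C·AB·CD·AB·AB·CD·AB·C·AB·CD·AB·C·AB·CD·AB·AB·CD·AB·C
    A ↦ AB
    B ↦ CD
    C ↦ AB
    D ↦ C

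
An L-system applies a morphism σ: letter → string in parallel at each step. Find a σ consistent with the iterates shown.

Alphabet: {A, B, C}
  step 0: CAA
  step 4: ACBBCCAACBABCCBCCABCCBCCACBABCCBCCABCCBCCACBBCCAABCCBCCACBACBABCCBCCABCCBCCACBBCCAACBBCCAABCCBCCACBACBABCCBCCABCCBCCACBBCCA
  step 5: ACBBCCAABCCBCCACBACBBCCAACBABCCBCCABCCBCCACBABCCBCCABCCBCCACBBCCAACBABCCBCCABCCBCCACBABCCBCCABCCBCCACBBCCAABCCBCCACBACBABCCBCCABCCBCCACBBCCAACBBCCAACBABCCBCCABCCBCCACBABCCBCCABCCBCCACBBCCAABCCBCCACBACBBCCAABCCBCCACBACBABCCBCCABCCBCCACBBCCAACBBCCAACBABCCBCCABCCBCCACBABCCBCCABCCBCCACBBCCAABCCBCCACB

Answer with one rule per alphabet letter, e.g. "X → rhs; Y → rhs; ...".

  step 4 ⇒ step 5: ACBBCCAACBABCCBCCABCCBCCACBABCCBCCABCCBCCACBBCCAABCCBCCACBACBABCCBCCABCCBCCACBBCCAACBBCCAABCCBCCACBACBABCCBCCABCCBCCACBBCCA ⇒ ACB·BCC·A·A·BCC·BCC·ACB·ACB·BCC·A·ACB·A·BCC·BCC·A·BCC·BCC·ACB·A·BCC·BCC·A·BCC·BCC·ACB·BCC·A·ACB·A·BCC·BCC·A·BCC·BCC·ACB·A·BCC·BCC·A·BCC·BCC·ACB·BCC·A·A·BCC·BCC·ACB·ACB·A·BCC·BCC·A·BCC·BCC·ACB·BCC·A·ACB·BCC·A·ACB·A·BCC·BCC·A·BCC·BCC·ACB·A·BCC·BCC·A·BCC·BCC·ACB·BCC·A·A·BCC·BCC·ACB·ACB·BCC·A·A·BCC·BCC·ACB·ACB·A·BCC·BCC·A·BCC·BCC·ACB·BCC·A·ACB·BCC·A·ACB·A·BCC·BCC·A·BCC·BCC·ACB·A·BCC·BCC·A·BCC·BCC·ACB·BCC·A·A·BCC·BCC·ACB
    A ↦ ACB
    B ↦ A
    C ↦ BCC

A->ACB, B->A, C->BCC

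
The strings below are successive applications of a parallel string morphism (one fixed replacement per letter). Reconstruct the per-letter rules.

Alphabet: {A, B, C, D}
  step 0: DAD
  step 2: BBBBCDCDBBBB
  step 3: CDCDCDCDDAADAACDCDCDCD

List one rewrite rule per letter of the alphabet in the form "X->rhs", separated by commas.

  step 2 ⇒ step 3: BBBBCDCDBBBB ⇒ CD·CD·CD·CD·D·AA·D·AA·CD·CD·CD·CD
    B ↦ CD
    C ↦ D
    D ↦ AA
    A ↦ BB  (constrained at step 0)

A->BB, B->CD, C->D, D->AA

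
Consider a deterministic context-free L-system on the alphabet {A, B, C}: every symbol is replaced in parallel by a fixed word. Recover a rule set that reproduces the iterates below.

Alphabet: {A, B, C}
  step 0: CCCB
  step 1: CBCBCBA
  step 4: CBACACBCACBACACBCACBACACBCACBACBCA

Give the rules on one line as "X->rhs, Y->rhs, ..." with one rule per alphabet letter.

A->CA, B->A, C->CB

  step 0 ⇒ step 1: CCCB ⇒ CB·CB·CB·A
    B ↦ A
    C ↦ CB
    A ↦ CA  (constrained at step 1)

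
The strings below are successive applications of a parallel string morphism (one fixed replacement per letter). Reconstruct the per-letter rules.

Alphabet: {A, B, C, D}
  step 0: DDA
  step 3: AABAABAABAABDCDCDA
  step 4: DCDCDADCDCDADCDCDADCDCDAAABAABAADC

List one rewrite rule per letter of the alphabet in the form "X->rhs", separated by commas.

A->DC, B->DA, C->B, D->AA

  step 3 ⇒ step 4: AABAABAABAABDCDCDA ⇒ DC·DC·DA·DC·DC·DA·DC·DC·DA·DC·DC·DA·AA·B·AA·B·AA·DC
    A ↦ DC
    B ↦ DA
    C ↦ B
    D ↦ AA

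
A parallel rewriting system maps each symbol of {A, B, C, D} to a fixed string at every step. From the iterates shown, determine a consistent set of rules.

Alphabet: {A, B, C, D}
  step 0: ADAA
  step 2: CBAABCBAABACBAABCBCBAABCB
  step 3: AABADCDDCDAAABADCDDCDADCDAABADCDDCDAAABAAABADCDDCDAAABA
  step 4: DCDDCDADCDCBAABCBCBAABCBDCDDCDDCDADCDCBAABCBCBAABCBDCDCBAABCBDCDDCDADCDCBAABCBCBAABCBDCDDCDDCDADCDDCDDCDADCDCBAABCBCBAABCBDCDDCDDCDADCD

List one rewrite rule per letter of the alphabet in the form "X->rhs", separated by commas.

A->DCD, B->A, C->AAB, D->CB

  step 3 ⇒ step 4: AABADCDDCDAAABADCDDCDADCDAABADCDDCDAAABAAABADCDDCDAAABA ⇒ DCD·DCD·A·DCD·CB·AAB·CB·CB·AAB·CB·DCD·DCD·DCD·A·DCD·CB·AAB·CB·CB·AAB·CB·DCD·CB·AAB·CB·DCD·DCD·A·DCD·CB·AAB·CB·CB·AAB·CB·DCD·DCD·DCD·A·DCD·DCD·DCD·A·DCD·CB·AAB·CB·CB·AAB·CB·DCD·DCD·DCD·A·DCD
    A ↦ DCD
    B ↦ A
    C ↦ AAB
    D ↦ CB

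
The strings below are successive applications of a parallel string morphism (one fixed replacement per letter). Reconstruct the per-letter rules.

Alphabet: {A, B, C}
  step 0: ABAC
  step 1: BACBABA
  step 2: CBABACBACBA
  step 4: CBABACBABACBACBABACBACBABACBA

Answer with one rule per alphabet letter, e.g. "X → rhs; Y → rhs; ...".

  step 1 ⇒ step 2: BACBABA ⇒ C·BA·BA·C·BA·C·BA
    A ↦ BA
    B ↦ C
    C ↦ BA

A->BA, B->C, C->BA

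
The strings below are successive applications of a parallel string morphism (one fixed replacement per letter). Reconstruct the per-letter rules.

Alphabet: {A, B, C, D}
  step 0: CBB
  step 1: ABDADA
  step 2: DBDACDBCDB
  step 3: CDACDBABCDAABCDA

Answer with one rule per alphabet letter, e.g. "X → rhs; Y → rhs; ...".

  step 2 ⇒ step 3: DBDACDBCDB ⇒ C·DA·C·DB·AB·C·DA·AB·C·DA
    A ↦ DB
    B ↦ DA
    C ↦ AB
    D ↦ C

A->DB, B->DA, C->AB, D->C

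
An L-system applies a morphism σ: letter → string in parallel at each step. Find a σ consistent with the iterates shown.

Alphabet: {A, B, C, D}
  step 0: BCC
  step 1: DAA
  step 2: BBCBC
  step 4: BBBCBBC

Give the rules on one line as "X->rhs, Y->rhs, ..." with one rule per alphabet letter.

A->BC, B->D, C->A, D->B

  step 1 ⇒ step 2: DAA ⇒ B·BC·BC
    A ↦ BC
    D ↦ B
  step 0 ⇒ step 1: BCC ⇒ D·A·A
    B ↦ D
  step 0 ⇒ step 1: BCC ⇒ D·A·A
    C ↦ A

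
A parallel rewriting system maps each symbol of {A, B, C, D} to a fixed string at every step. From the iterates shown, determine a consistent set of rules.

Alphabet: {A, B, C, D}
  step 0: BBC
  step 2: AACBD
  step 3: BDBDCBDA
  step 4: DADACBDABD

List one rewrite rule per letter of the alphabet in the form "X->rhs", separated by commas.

  step 3 ⇒ step 4: BDBDCBDA ⇒ D·A·D·A·CB·D·A·BD
    A ↦ BD
    B ↦ D
    C ↦ CB
    D ↦ A

A->BD, B->D, C->CB, D->A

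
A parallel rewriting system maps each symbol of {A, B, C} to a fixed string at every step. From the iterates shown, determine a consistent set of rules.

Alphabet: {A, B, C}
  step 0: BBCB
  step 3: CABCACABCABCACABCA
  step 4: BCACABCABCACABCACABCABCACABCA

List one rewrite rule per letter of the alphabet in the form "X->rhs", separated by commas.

  step 3 ⇒ step 4: CABCACABCABCACABCA ⇒ B·CA·CA·B·CA·B·CA·CA·B·CA·CA·B·CA·B·CA·CA·B·CA
    A ↦ CA
    B ↦ CA
    C ↦ B

A->CA, B->CA, C->B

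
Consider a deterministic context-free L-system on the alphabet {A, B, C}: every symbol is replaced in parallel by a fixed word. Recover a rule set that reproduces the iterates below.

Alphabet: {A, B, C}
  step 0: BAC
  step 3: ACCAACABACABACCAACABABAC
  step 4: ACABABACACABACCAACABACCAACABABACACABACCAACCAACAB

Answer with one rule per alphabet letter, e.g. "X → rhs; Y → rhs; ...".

  step 3 ⇒ step 4: ACCAACABACABACCAACABABAC ⇒ AC·AB·AB·AC·AC·AB·AC·CA·AC·AB·AC·CA·AC·AB·AB·AC·AC·AB·AC·CA·AC·CA·AC·AB
    A ↦ AC
    B ↦ CA
    C ↦ AB

A->AC, B->CA, C->AB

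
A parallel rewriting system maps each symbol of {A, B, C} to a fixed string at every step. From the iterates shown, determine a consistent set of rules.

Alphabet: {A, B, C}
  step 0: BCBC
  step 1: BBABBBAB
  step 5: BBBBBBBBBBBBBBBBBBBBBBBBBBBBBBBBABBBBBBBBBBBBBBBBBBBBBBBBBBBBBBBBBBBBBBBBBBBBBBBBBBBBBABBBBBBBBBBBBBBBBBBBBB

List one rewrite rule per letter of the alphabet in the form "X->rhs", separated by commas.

  step 0 ⇒ step 1: BCBC ⇒ BB·AB·BB·AB
    B ↦ BB
    C ↦ AB
    A ↦ C  (constrained at step 1)

A->C, B->BB, C->AB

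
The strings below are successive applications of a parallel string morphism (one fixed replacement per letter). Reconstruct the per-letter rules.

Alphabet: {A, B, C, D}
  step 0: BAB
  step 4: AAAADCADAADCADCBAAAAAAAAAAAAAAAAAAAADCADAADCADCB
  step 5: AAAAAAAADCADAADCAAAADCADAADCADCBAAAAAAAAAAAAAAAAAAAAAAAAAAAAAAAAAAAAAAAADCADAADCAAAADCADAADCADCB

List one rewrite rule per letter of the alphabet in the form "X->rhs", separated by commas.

A->AA, B->CB, C->AD, D->DC

  step 4 ⇒ step 5: AAAADCADAADCADCBAAAAAAAAAAAAAAAAAAAADCADAADCADCB ⇒ AA·AA·AA·AA·DC·AD·AA·DC·AA·AA·DC·AD·AA·DC·AD·CB·AA·AA·AA·AA·AA·AA·AA·AA·AA·AA·AA·AA·AA·AA·AA·AA·AA·AA·AA·AA·DC·AD·AA·DC·AA·AA·DC·AD·AA·DC·AD·CB
    A ↦ AA
    B ↦ CB
    C ↦ AD
    D ↦ DC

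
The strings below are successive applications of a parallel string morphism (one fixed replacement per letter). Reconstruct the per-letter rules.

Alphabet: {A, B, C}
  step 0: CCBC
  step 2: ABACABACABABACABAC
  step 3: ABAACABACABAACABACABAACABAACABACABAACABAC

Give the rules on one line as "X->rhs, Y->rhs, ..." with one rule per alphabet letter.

  step 2 ⇒ step 3: ABACABACABABACABAC ⇒ AB·AAC·AB·AC·AB·AAC·AB·AC·AB·AAC·AB·AAC·AB·AC·AB·AAC·AB·AC
    A ↦ AB
    B ↦ AAC
    C ↦ AC

A->AB, B->AAC, C->AC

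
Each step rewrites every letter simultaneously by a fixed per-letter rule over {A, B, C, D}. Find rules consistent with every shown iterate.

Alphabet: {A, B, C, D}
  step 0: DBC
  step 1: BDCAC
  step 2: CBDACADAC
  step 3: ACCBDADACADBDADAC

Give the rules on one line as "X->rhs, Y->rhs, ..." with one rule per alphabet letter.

A->AD, B->C, C->AC, D->BD

  step 2 ⇒ step 3: CBDACADAC ⇒ AC·C·BD·AD·AC·AD·BD·AD·AC
    A ↦ AD
    B ↦ C
    C ↦ AC
    D ↦ BD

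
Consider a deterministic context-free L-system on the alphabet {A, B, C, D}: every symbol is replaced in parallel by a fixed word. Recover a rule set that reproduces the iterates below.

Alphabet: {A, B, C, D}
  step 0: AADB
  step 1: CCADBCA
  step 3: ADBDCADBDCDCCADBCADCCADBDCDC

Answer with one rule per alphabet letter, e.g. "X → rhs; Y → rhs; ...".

A->C, B->CA, C->DC, D->ADB

  step 0 ⇒ step 1: AADB ⇒ C·C·ADB·CA
    A ↦ C
    B ↦ CA
    D ↦ ADB
    C ↦ DC  (constrained at step 1)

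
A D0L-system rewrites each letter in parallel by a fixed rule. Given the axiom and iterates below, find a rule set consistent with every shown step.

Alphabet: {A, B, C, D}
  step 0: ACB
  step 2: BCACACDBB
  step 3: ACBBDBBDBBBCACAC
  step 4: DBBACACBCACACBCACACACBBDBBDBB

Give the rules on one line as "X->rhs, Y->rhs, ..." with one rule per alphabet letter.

  step 3 ⇒ step 4: ACBBDBBDBBBCACAC ⇒ D·BB·AC·AC·BC·AC·AC·BC·AC·AC·AC·BB·D·BB·D·BB
    A ↦ D
    B ↦ AC
    C ↦ BB
    D ↦ BC

A->D, B->AC, C->BB, D->BC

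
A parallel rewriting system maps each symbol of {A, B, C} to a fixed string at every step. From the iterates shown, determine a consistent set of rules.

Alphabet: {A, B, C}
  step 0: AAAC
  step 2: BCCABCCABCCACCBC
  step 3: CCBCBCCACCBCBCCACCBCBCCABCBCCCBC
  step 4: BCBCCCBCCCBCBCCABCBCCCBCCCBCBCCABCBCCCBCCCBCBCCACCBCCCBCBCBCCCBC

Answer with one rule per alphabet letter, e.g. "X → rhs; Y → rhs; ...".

A->CA, B->CC, C->BC

  step 3 ⇒ step 4: CCBCBCCACCBCBCCACCBCBCCABCBCCCBC ⇒ BC·BC·CC·BC·CC·BC·BC·CA·BC·BC·CC·BC·CC·BC·BC·CA·BC·BC·CC·BC·CC·BC·BC·CA·CC·BC·CC·BC·BC·BC·CC·BC
    A ↦ CA
    B ↦ CC
    C ↦ BC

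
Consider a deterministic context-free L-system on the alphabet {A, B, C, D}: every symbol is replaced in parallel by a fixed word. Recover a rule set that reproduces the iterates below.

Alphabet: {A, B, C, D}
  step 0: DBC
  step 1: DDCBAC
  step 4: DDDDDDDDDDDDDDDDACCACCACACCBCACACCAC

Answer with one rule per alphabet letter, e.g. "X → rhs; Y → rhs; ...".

A->C, B->CB, C->AC, D->DD

  step 0 ⇒ step 1: DBC ⇒ DD·CB·AC
    B ↦ CB
    C ↦ AC
    D ↦ DD
    A ↦ C  (constrained at step 1)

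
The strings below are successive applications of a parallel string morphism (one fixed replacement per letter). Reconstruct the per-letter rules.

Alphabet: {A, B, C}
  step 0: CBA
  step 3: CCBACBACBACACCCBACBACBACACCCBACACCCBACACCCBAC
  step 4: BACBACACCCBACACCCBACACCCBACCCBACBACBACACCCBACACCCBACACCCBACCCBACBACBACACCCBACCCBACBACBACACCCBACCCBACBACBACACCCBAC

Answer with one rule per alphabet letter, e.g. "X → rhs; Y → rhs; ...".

  step 3 ⇒ step 4: CCBACBACBACACCCBACBACBACACCCBACACCCBACACCCBAC ⇒ BAC·BAC·AC·CC·BAC·AC·CC·BAC·AC·CC·BAC·CC·BAC·BAC·BAC·AC·CC·BAC·AC·CC·BAC·AC·CC·BAC·CC·BAC·BAC·BAC·AC·CC·BAC·CC·BAC·BAC·BAC·AC·CC·BAC·CC·BAC·BAC·BAC·AC·CC·BAC
    A ↦ CC
    B ↦ AC
    C ↦ BAC

A->CC, B->AC, C->BAC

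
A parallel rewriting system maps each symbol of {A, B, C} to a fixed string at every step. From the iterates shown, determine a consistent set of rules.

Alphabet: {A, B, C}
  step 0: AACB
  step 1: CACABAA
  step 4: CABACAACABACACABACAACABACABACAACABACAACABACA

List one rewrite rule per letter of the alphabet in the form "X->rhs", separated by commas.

A->CA, B->A, C->BA

  step 0 ⇒ step 1: AACB ⇒ CA·CA·BA·A
    A ↦ CA
    B ↦ A
    C ↦ BA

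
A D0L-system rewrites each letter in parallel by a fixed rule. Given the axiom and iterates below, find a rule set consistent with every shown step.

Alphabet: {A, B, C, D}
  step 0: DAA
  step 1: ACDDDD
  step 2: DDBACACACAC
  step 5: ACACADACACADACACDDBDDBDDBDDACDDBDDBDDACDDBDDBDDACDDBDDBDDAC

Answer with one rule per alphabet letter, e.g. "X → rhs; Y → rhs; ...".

  step 1 ⇒ step 2: ACDDDD ⇒ DD·B·AC·AC·AC·AC
    A ↦ DD
    C ↦ B
    D ↦ AC
    B ↦ AD  (constrained at step 2)

A->DD, B->AD, C->B, D->AC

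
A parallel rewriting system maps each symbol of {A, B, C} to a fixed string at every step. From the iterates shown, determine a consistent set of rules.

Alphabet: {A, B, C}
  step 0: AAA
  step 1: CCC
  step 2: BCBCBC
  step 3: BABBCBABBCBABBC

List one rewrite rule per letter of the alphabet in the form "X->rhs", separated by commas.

A->C, B->BAB, C->BC

  step 2 ⇒ step 3: BCBCBC ⇒ BAB·BC·BAB·BC·BAB·BC
    B ↦ BAB
    C ↦ BC
  step 0 ⇒ step 1: AAA ⇒ C·C·C
    A ↦ C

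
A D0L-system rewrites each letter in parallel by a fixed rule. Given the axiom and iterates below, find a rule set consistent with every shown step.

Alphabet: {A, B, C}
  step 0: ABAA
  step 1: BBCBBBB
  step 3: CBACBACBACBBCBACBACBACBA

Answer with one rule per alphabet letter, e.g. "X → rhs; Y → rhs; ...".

A->BB, B->C, C->CBA

  step 0 ⇒ step 1: ABAA ⇒ BB·C·BB·BB
    A ↦ BB
    B ↦ C
    C ↦ CBA  (constrained at step 1)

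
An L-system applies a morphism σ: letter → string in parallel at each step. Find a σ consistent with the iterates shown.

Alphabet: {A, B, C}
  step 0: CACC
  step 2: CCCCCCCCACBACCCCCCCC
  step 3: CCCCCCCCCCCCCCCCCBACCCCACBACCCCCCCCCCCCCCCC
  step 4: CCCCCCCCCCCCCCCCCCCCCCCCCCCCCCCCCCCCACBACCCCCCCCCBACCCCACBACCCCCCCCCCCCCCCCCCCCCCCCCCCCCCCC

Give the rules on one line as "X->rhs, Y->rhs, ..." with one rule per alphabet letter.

A->CBA, B->CCA, C->CC

  step 3 ⇒ step 4: CCCCCCCCCCCCCCCCCBACCCCACBACCCCCCCCCCCCCCCC ⇒ CC·CC·CC·CC·CC·CC·CC·CC·CC·CC·CC·CC·CC·CC·CC·CC·CC·CCA·CBA·CC·CC·CC·CC·CBA·CC·CCA·CBA·CC·CC·CC·CC·CC·CC·CC·CC·CC·CC·CC·CC·CC·CC·CC·CC
    A ↦ CBA
    B ↦ CCA
    C ↦ CC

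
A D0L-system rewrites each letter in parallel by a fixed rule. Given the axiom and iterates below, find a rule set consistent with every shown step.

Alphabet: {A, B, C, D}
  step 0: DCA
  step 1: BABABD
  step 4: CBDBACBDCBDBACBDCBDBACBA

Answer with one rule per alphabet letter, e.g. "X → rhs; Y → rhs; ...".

A->BD, B->C, C->BA, D->BA

  step 0 ⇒ step 1: DCA ⇒ BA·BA·BD
    A ↦ BD
    C ↦ BA
    D ↦ BA
    B ↦ C  (constrained at step 1)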